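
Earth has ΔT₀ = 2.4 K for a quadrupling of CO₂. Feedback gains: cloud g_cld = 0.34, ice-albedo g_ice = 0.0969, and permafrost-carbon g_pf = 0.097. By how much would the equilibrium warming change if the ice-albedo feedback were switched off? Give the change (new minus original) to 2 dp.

Original: g = 0.5339, ΔT = 2.4/(1−0.5339) = 5.1491 K.
Without ice-albedo: g' = 0.437, ΔT' = 2.4/(1−0.437) = 4.2629 K.
Change = 4.2629 − 5.1491 = -0.89 K.

-0.89 K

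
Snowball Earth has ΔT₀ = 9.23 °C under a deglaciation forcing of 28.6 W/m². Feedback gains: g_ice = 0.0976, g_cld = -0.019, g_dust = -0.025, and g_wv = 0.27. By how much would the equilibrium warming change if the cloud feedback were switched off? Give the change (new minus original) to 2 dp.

Original: g = 0.3236, ΔT = 9.23/(1−0.3236) = 13.6458 °C.
Without cloud: g' = 0.3426, ΔT' = 9.23/(1−0.3426) = 14.0402 °C.
Change = 14.0402 − 13.6458 = 0.39 °C.

0.39 °C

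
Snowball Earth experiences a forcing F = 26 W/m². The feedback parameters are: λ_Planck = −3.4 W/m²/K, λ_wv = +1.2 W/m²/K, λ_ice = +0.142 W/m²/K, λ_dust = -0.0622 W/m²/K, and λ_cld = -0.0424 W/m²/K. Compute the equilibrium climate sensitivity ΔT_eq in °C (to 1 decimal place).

12.0 °C

Net feedback parameter λ = (−3.4) + (+1.2) + (+0.142) + (-0.0622) + (-0.0424) = -2.1626 W/m²/K.
ΔT = −F/λ = −26/(-2.1626) = 12.0 °C.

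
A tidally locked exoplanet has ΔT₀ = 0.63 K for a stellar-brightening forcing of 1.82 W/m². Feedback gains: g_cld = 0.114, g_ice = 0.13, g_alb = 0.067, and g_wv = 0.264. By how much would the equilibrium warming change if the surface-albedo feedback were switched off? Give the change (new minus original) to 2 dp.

Original: g = 0.575, ΔT = 0.63/(1−0.575) = 1.4824 K.
Without surface-albedo: g' = 0.508, ΔT' = 0.63/(1−0.508) = 1.2805 K.
Change = 1.2805 − 1.4824 = -0.20 K.

-0.20 K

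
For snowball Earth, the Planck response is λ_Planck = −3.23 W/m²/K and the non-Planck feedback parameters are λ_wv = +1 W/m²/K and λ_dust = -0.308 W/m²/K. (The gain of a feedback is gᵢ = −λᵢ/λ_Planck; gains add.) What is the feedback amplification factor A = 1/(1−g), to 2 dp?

Convert to gains: g_wv = 1/3.23 = 0.3096; g_dust = -0.308/3.23 = -0.09536.
Total gain g = 0.21424.
A = 1/(1 − 0.21424) = 1.27.

1.27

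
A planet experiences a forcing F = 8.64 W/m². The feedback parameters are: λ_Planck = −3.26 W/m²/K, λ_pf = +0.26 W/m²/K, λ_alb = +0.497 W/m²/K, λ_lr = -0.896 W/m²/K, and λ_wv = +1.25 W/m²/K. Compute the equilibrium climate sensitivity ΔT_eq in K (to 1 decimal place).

4.0 K

Net feedback parameter λ = (−3.26) + (+0.26) + (+0.497) + (-0.896) + (+1.25) = -2.149 W/m²/K.
ΔT = −F/λ = −8.64/(-2.149) = 4.0 K.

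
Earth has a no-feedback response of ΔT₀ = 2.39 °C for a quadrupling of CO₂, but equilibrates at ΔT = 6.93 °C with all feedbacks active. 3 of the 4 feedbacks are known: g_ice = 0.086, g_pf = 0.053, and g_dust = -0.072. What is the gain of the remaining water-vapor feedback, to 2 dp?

Amplification A = ΔT/ΔT₀ = 6.93/2.39 = 2.9.
Total gain g = 1 − 1/A = 1 − 1/2.9 = 0.6552.
Known gains sum to 0.086 + 0.053 − 0.072 = 0.067.
g_wv = 0.6552 − 0.067 = 0.59.

0.59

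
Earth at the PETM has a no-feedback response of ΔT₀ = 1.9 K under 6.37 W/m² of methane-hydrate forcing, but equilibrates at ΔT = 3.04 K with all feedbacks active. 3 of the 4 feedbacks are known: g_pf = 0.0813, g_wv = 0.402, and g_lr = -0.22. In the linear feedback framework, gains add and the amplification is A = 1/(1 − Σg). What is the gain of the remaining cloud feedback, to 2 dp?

Amplification A = ΔT/ΔT₀ = 3.04/1.9 = 1.6.
Total gain g = 1 − 1/A = 1 − 1/1.6 = 0.375.
Known gains sum to 0.0813 + 0.402 − 0.22 = 0.2633.
g_cld = 0.375 − 0.2633 = 0.11.

0.11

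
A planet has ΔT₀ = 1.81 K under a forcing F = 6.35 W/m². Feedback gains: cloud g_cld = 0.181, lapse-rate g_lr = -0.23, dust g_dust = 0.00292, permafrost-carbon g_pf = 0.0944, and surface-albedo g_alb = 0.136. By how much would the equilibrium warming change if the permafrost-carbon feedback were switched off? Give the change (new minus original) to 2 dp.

Original: g = 0.18432, ΔT = 1.81/(1−0.18432) = 2.2190 K.
Without permafrost-carbon: g' = 0.08992, ΔT' = 1.81/(1−0.08992) = 1.9888 K.
Change = 1.9888 − 2.2190 = -0.23 K.

-0.23 K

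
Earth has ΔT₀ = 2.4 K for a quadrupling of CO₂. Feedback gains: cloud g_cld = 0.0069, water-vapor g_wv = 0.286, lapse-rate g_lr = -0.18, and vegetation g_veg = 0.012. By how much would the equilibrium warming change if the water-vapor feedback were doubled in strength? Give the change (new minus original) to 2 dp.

Original: g = 0.1249, ΔT = 2.4/(1−0.1249) = 2.7425 K.
With doubled water-vapor: g' = 0.4109, ΔT' = 2.4/(1−0.4109) = 4.0740 K.
Change = 4.0740 − 2.7425 = 1.33 K.

1.33 K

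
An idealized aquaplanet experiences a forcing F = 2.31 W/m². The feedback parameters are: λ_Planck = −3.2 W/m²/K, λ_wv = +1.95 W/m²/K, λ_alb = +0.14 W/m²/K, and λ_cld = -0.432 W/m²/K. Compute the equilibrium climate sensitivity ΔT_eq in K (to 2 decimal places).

Net feedback parameter λ = (−3.2) + (+1.95) + (+0.14) + (-0.432) = -1.542 W/m²/K.
ΔT = −F/λ = −2.31/(-1.542) = 1.50 K.

1.50 K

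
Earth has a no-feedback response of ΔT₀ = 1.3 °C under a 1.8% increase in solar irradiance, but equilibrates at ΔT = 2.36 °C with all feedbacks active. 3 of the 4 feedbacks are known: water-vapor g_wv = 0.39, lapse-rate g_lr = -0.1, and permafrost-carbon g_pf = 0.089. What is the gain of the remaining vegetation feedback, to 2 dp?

0.07

Amplification A = ΔT/ΔT₀ = 2.36/1.3 = 1.815.
Total gain g = 1 − 1/A = 1 − 1/1.815 = 0.449.
Known gains sum to 0.39 − 0.1 + 0.089 = 0.379.
g_veg = 0.449 − 0.379 = 0.07.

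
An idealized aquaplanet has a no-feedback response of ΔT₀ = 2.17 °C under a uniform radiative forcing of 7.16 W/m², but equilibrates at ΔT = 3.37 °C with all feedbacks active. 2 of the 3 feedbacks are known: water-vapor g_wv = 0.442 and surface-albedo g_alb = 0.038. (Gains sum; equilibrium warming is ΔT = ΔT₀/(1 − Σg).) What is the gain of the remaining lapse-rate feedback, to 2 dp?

Amplification A = ΔT/ΔT₀ = 3.37/2.17 = 1.553.
Total gain g = 1 − 1/A = 1 − 1/1.553 = 0.3561.
Known gains sum to 0.442 + 0.038 = 0.48.
g_lr = 0.3561 − 0.48 = -0.12.

-0.12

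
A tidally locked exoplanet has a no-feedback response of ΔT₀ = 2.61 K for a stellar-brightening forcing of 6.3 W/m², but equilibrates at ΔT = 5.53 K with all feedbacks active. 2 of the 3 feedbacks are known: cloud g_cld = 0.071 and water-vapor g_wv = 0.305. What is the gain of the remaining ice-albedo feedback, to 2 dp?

Amplification A = ΔT/ΔT₀ = 5.53/2.61 = 2.119.
Total gain g = 1 − 1/A = 1 − 1/2.119 = 0.5281.
Known gains sum to 0.071 + 0.305 = 0.376.
g_ice = 0.5281 − 0.376 = 0.15.

0.15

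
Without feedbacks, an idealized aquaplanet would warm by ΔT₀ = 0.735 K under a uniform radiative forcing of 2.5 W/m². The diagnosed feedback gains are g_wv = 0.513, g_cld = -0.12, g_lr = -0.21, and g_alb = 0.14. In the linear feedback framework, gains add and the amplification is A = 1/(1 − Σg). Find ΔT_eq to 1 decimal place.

1.1 K

Total gain g = 0.513 − 0.12 − 0.21 + 0.14 = 0.323.
Amplification A = 1/(1 − 0.323) = 1.477.
ΔT = 0.735 × 1.477 = 1.1 K.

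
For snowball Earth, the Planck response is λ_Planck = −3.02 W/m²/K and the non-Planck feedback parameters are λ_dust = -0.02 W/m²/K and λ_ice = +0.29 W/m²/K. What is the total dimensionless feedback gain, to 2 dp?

0.09

Convert to gains: g_dust = -0.02/3.02 = -0.006623; g_ice = 0.29/3.02 = 0.09603.
Total gain g = 0.089407.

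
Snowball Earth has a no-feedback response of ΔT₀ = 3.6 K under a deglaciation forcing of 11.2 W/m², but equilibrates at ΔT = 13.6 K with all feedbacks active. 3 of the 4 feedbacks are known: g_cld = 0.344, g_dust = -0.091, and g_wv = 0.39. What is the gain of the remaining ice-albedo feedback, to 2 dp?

Amplification A = ΔT/ΔT₀ = 13.6/3.6 = 3.778.
Total gain g = 1 − 1/A = 1 − 1/3.778 = 0.7353.
Known gains sum to 0.344 − 0.091 + 0.39 = 0.643.
g_ice = 0.7353 − 0.643 = 0.09.

0.09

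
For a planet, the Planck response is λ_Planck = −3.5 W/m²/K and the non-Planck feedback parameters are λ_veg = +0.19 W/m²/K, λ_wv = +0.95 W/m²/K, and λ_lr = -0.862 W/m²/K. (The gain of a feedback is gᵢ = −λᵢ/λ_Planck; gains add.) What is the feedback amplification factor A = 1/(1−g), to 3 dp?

Convert to gains: g_veg = 0.19/3.5 = 0.05429; g_wv = 0.95/3.5 = 0.2714; g_lr = -0.862/3.5 = -0.2463.
Total gain g = 0.07939.
A = 1/(1 − 0.07939) = 1.086.

1.086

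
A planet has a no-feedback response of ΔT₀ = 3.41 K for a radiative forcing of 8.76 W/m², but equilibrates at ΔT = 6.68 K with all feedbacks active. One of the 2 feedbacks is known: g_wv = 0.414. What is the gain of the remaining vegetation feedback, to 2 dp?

0.08

Amplification A = ΔT/ΔT₀ = 6.68/3.41 = 1.959.
Total gain g = 1 − 1/A = 1 − 1/1.959 = 0.4895.
The known gain is 0.414.
g_veg = 0.4895 − 0.414 = 0.08.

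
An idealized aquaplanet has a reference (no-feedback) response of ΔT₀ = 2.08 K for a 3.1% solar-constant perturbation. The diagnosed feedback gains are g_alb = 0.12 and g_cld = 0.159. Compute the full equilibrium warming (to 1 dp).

Total gain g = 0.12 + 0.159 = 0.279.
Amplification A = 1/(1 − 0.279) = 1.387.
ΔT = 2.08 × 1.387 = 2.9 K.

2.9 K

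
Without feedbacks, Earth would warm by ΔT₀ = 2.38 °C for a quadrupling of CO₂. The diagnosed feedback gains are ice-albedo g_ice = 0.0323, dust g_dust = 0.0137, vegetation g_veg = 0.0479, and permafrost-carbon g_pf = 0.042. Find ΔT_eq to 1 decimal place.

Total gain g = 0.0323 + 0.0137 + 0.0479 + 0.042 = 0.1359.
Amplification A = 1/(1 − 0.1359) = 1.157.
ΔT = 2.38 × 1.157 = 2.8 °C.

2.8 °C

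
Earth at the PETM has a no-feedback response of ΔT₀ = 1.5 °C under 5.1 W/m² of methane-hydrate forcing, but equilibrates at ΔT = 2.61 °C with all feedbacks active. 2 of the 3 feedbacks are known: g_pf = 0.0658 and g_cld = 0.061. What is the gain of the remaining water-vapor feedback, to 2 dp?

0.30

Amplification A = ΔT/ΔT₀ = 2.61/1.5 = 1.74.
Total gain g = 1 − 1/A = 1 − 1/1.74 = 0.4253.
Known gains sum to 0.0658 + 0.061 = 0.1268.
g_wv = 0.4253 − 0.1268 = 0.30.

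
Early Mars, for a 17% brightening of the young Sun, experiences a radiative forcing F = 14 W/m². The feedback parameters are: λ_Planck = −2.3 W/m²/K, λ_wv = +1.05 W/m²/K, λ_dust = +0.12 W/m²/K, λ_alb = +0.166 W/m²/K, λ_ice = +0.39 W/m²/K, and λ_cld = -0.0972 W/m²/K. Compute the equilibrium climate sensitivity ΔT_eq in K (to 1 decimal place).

Net feedback parameter λ = (−2.3) + (+1.05) + (+0.12) + (+0.166) + (+0.39) + (-0.0972) = -0.6712 W/m²/K.
ΔT = −F/λ = −14/(-0.6712) = 20.9 K.

20.9 K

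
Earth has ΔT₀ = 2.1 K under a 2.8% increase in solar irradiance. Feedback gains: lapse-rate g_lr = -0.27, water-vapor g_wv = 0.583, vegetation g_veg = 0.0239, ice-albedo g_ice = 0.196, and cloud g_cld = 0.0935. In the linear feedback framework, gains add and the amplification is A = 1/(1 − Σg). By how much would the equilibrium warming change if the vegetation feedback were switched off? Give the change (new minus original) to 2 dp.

-0.34 K

Original: g = 0.6264, ΔT = 2.1/(1−0.6264) = 5.6210 K.
Without vegetation: g' = 0.6025, ΔT' = 2.1/(1−0.6025) = 5.2830 K.
Change = 5.2830 − 5.6210 = -0.34 K.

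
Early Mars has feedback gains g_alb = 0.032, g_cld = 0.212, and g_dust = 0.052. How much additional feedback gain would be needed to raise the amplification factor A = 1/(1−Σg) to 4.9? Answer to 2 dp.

Current total gain = 0.296.
Target gain for A = 4.9: g* = 1 − 1/4.9 = 0.7959.
Additional gain needed = 0.7959 − 0.296 = 0.50.

0.50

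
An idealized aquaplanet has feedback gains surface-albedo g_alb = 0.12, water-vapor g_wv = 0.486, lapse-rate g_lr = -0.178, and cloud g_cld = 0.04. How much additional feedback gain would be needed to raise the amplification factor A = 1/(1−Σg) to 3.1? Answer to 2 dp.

0.21

Current total gain = 0.468.
Target gain for A = 3.1: g* = 1 − 1/3.1 = 0.6774.
Additional gain needed = 0.6774 − 0.468 = 0.21.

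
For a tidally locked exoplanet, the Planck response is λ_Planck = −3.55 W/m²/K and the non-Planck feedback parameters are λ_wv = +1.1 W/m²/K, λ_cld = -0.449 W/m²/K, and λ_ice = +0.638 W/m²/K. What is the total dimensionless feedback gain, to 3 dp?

Convert to gains: g_wv = 1.1/3.55 = 0.3099; g_cld = -0.449/3.55 = -0.1265; g_ice = 0.638/3.55 = 0.1797.
Total gain g = 0.3631.

0.363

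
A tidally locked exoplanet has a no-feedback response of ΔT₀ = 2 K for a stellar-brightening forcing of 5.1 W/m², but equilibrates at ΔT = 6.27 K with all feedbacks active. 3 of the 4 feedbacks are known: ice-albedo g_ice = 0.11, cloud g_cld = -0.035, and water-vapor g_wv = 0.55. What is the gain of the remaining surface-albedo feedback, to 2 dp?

0.06

Amplification A = ΔT/ΔT₀ = 6.27/2 = 3.135.
Total gain g = 1 − 1/A = 1 − 1/3.135 = 0.681.
Known gains sum to 0.11 − 0.035 + 0.55 = 0.625.
g_alb = 0.681 − 0.625 = 0.06.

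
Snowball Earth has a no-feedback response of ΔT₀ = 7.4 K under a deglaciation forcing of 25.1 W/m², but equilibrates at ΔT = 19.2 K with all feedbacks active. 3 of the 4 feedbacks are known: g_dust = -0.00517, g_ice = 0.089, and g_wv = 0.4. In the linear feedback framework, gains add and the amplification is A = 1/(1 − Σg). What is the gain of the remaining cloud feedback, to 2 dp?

Amplification A = ΔT/ΔT₀ = 19.2/7.4 = 2.595.
Total gain g = 1 − 1/A = 1 − 1/2.595 = 0.6146.
Known gains sum to -0.00517 + 0.089 + 0.4 = 0.48383.
g_cld = 0.6146 − 0.48383 = 0.13.

0.13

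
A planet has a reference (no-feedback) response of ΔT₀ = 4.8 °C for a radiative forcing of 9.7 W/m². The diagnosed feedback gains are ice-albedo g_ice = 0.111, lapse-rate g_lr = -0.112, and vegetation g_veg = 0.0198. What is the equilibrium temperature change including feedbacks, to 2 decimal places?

4.89 °C

Total gain g = 0.111 − 0.112 + 0.0198 = 0.0188.
Amplification A = 1/(1 − 0.0188) = 1.019.
ΔT = 4.8 × 1.019 = 4.89 °C.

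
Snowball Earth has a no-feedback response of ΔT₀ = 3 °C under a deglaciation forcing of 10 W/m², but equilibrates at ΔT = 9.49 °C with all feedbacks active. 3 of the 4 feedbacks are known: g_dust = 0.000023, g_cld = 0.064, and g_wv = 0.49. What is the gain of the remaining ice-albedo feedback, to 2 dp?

0.13

Amplification A = ΔT/ΔT₀ = 9.49/3 = 3.163.
Total gain g = 1 − 1/A = 1 − 1/3.163 = 0.6838.
Known gains sum to 0.000023 + 0.064 + 0.49 = 0.554023.
g_ice = 0.6838 − 0.554023 = 0.13.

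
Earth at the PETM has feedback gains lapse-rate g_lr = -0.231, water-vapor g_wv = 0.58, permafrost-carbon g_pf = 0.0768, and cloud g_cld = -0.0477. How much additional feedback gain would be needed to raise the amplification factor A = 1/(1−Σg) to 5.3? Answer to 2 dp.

Current total gain = 0.3781.
Target gain for A = 5.3: g* = 1 − 1/5.3 = 0.8113.
Additional gain needed = 0.8113 − 0.3781 = 0.43.

0.43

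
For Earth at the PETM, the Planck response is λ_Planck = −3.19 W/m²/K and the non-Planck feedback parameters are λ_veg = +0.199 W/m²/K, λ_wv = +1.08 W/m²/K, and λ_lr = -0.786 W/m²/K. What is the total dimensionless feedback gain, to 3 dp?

0.155

Convert to gains: g_veg = 0.199/3.19 = 0.06238; g_wv = 1.08/3.19 = 0.3386; g_lr = -0.786/3.19 = -0.2464.
Total gain g = 0.15458.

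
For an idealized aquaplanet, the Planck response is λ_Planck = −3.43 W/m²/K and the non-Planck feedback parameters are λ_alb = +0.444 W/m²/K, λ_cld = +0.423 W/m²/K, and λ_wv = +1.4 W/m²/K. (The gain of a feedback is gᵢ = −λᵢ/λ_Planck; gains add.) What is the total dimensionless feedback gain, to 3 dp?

0.661

Convert to gains: g_alb = 0.444/3.43 = 0.1294; g_cld = 0.423/3.43 = 0.1233; g_wv = 1.4/3.43 = 0.4082.
Total gain g = 0.6609.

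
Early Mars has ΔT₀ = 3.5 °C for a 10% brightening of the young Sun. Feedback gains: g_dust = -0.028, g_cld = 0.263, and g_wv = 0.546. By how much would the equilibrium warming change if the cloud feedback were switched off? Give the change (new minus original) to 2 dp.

-8.72 °C

Original: g = 0.781, ΔT = 3.5/(1−0.781) = 15.9817 °C.
Without cloud: g' = 0.518, ΔT' = 3.5/(1−0.518) = 7.2614 °C.
Change = 7.2614 − 15.9817 = -8.72 °C.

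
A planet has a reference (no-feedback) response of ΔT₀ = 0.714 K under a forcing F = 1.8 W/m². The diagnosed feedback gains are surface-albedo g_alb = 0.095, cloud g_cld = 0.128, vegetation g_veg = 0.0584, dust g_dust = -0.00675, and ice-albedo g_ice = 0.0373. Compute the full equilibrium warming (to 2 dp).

Total gain g = 0.095 + 0.128 + 0.0584 − 0.00675 + 0.0373 = 0.31195.
Amplification A = 1/(1 − 0.31195) = 1.453.
ΔT = 0.714 × 1.453 = 1.04 K.

1.04 K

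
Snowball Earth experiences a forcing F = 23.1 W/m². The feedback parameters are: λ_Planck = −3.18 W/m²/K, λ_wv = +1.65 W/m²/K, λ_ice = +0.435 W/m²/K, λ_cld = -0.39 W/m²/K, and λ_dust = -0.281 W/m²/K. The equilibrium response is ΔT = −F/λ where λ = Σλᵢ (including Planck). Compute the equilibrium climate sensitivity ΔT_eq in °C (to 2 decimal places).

13.08 °C

Net feedback parameter λ = (−3.18) + (+1.65) + (+0.435) + (-0.39) + (-0.281) = -1.766 W/m²/K.
ΔT = −F/λ = −23.1/(-1.766) = 13.08 °C.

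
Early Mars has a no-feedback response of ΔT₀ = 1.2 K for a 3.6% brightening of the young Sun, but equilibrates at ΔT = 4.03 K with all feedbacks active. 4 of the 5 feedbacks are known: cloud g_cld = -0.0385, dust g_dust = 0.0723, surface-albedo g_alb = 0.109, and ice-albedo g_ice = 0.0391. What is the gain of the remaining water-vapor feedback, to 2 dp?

Amplification A = ΔT/ΔT₀ = 4.03/1.2 = 3.358.
Total gain g = 1 − 1/A = 1 − 1/3.358 = 0.7022.
Known gains sum to -0.0385 + 0.0723 + 0.109 + 0.0391 = 0.1819.
g_wv = 0.7022 − 0.1819 = 0.52.

0.52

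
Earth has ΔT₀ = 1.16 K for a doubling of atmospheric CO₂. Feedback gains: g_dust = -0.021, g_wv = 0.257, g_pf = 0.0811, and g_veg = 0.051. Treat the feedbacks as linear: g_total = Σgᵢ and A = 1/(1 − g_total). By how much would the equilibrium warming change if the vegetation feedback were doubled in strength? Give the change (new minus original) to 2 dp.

0.16 K

Original: g = 0.3681, ΔT = 1.16/(1−0.3681) = 1.8357 K.
With doubled vegetation: g' = 0.4191, ΔT' = 1.16/(1−0.4191) = 1.9969 K.
Change = 1.9969 − 1.8357 = 0.16 K.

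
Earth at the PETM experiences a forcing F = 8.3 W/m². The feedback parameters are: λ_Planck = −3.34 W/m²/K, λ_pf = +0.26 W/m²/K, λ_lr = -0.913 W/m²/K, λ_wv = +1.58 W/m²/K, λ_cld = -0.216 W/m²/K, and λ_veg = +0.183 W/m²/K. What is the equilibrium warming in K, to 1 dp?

Net feedback parameter λ = (−3.34) + (+0.26) + (-0.913) + (+1.58) + (-0.216) + (+0.183) = -2.446 W/m²/K.
ΔT = −F/λ = −8.3/(-2.446) = 3.4 K.

3.4 K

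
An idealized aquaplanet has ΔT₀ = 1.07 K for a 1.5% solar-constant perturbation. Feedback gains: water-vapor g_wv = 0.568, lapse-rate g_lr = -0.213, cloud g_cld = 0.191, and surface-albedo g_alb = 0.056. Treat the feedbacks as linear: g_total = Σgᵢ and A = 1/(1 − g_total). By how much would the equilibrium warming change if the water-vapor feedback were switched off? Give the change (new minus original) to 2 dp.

Original: g = 0.602, ΔT = 1.07/(1−0.602) = 2.6884 K.
Without water-vapor: g' = 0.034, ΔT' = 1.07/(1−0.034) = 1.1077 K.
Change = 1.1077 − 2.6884 = -1.58 K.

-1.58 K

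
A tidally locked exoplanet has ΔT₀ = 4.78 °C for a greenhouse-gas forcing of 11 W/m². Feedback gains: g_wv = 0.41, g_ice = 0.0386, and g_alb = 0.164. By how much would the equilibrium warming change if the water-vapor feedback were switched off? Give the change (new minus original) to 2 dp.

-6.34 °C

Original: g = 0.6126, ΔT = 4.78/(1−0.6126) = 12.3387 °C.
Without water-vapor: g' = 0.2026, ΔT' = 4.78/(1−0.2026) = 5.9945 °C.
Change = 5.9945 − 12.3387 = -6.34 °C.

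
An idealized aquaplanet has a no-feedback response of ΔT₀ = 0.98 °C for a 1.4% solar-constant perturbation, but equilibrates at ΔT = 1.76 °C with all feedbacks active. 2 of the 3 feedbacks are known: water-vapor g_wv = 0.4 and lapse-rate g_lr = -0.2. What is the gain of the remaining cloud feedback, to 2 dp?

Amplification A = ΔT/ΔT₀ = 1.76/0.98 = 1.796.
Total gain g = 1 − 1/A = 1 − 1/1.796 = 0.4432.
Known gains sum to 0.4 − 0.2 = 0.2.
g_cld = 0.4432 − 0.2 = 0.24.

0.24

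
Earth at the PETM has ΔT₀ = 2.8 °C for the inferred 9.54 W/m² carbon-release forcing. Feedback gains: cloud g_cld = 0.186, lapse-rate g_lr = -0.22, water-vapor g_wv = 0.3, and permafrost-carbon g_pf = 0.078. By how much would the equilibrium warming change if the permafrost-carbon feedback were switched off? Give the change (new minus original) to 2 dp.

Original: g = 0.344, ΔT = 2.8/(1−0.344) = 4.2683 °C.
Without permafrost-carbon: g' = 0.266, ΔT' = 2.8/(1−0.266) = 3.8147 °C.
Change = 3.8147 − 4.2683 = -0.45 °C.

-0.45 °C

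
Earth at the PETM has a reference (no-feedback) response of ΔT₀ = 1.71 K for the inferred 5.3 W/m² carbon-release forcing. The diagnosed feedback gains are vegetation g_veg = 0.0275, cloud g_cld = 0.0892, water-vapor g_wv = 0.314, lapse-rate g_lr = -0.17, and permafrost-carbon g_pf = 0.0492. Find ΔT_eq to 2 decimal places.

2.48 K

Total gain g = 0.0275 + 0.0892 + 0.314 − 0.17 + 0.0492 = 0.3099.
Amplification A = 1/(1 − 0.3099) = 1.449.
ΔT = 1.71 × 1.449 = 2.48 K.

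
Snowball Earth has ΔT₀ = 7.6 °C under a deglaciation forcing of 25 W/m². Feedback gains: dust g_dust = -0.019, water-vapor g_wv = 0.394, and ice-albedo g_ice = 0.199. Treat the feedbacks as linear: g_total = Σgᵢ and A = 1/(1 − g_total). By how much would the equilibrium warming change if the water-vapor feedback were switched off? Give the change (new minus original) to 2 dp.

-8.57 °C

Original: g = 0.574, ΔT = 7.6/(1−0.574) = 17.8404 °C.
Without water-vapor: g' = 0.18, ΔT' = 7.6/(1−0.18) = 9.2683 °C.
Change = 9.2683 − 17.8404 = -8.57 °C.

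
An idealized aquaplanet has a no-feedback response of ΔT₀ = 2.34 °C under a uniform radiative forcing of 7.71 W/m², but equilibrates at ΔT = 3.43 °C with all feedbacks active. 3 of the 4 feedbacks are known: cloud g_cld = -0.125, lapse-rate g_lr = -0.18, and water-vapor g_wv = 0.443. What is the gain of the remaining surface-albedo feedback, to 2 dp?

0.18

Amplification A = ΔT/ΔT₀ = 3.43/2.34 = 1.466.
Total gain g = 1 − 1/A = 1 − 1/1.466 = 0.3179.
Known gains sum to -0.125 − 0.18 + 0.443 = 0.138.
g_alb = 0.3179 − 0.138 = 0.18.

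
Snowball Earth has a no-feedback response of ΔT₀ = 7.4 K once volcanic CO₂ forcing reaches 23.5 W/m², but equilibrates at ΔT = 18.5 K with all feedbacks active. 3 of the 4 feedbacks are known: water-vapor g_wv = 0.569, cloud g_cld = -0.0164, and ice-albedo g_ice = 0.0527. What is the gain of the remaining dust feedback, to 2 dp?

-0.01

Amplification A = ΔT/ΔT₀ = 18.5/7.4 = 2.5.
Total gain g = 1 − 1/A = 1 − 1/2.5 = 0.6.
Known gains sum to 0.569 − 0.0164 + 0.0527 = 0.6053.
g_dust = 0.6 − 0.6053 = -0.01.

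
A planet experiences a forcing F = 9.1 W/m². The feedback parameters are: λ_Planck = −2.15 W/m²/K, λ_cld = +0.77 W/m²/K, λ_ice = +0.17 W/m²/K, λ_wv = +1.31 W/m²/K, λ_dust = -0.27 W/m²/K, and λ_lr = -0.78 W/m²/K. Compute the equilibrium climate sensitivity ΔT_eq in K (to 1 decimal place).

9.6 K

Net feedback parameter λ = (−2.15) + (+0.77) + (+0.17) + (+1.31) + (-0.27) + (-0.78) = -0.95 W/m²/K.
ΔT = −F/λ = −9.1/(-0.95) = 9.6 K.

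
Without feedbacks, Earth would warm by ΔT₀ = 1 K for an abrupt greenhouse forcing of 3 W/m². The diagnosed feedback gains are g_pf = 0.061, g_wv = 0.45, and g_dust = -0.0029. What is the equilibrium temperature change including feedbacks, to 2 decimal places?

Total gain g = 0.061 + 0.45 − 0.0029 = 0.5081.
Amplification A = 1/(1 − 0.5081) = 2.033.
ΔT = 1 × 2.033 = 2.03 K.

2.03 K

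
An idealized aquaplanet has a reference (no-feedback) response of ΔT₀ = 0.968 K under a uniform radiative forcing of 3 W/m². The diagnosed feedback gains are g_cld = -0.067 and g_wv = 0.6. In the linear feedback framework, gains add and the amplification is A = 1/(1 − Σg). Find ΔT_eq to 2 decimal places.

2.07 K

Total gain g = -0.067 + 0.6 = 0.533.
Amplification A = 1/(1 − 0.533) = 2.141.
ΔT = 0.968 × 2.141 = 2.07 K.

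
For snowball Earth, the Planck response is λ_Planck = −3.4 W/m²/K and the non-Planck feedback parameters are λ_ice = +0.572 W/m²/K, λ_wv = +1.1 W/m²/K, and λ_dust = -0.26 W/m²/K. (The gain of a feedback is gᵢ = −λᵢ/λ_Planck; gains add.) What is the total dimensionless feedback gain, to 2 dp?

0.42

Convert to gains: g_ice = 0.572/3.4 = 0.1682; g_wv = 1.1/3.4 = 0.3235; g_dust = -0.26/3.4 = -0.07647.
Total gain g = 0.41523.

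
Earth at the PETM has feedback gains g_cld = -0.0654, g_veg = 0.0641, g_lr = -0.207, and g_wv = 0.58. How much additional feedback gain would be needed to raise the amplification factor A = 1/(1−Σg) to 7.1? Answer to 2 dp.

Current total gain = 0.3717.
Target gain for A = 7.1: g* = 1 − 1/7.1 = 0.8592.
Additional gain needed = 0.8592 − 0.3717 = 0.49.

0.49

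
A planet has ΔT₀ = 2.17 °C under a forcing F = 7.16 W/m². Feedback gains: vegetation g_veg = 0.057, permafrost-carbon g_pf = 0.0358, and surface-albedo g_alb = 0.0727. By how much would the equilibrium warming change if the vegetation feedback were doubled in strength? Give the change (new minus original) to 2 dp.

0.19 °C

Original: g = 0.1655, ΔT = 2.17/(1−0.1655) = 2.6004 °C.
With doubled vegetation: g' = 0.2225, ΔT' = 2.17/(1−0.2225) = 2.7910 °C.
Change = 2.7910 − 2.6004 = 0.19 °C.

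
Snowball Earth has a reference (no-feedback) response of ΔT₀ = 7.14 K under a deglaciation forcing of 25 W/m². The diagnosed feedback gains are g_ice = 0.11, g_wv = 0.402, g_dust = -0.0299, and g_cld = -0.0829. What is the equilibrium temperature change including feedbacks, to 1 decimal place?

11.9 K

Total gain g = 0.11 + 0.402 − 0.0299 − 0.0829 = 0.3992.
Amplification A = 1/(1 − 0.3992) = 1.664.
ΔT = 7.14 × 1.664 = 11.9 K.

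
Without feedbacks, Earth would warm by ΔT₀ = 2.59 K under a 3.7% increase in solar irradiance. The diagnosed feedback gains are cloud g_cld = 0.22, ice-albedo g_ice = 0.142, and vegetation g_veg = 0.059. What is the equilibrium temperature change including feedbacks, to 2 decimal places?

4.47 K

Total gain g = 0.22 + 0.142 + 0.059 = 0.421.
Amplification A = 1/(1 − 0.421) = 1.727.
ΔT = 2.59 × 1.727 = 4.47 K.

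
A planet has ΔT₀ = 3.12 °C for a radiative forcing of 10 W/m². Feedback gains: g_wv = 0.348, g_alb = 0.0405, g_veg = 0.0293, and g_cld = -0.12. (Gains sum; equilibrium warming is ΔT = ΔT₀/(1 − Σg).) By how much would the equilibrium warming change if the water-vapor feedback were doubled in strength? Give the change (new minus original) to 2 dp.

4.37 °C

Original: g = 0.2978, ΔT = 3.12/(1−0.2978) = 4.4432 °C.
With doubled water-vapor: g' = 0.6458, ΔT' = 3.12/(1−0.6458) = 8.8086 °C.
Change = 8.8086 − 4.4432 = 4.37 °C.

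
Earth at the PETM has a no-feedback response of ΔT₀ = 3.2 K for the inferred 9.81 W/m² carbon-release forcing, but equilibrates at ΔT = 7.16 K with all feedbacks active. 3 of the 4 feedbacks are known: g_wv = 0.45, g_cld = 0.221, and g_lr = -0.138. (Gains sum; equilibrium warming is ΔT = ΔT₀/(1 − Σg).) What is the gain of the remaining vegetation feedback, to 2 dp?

0.02

Amplification A = ΔT/ΔT₀ = 7.16/3.2 = 2.237.
Total gain g = 1 − 1/A = 1 − 1/2.237 = 0.553.
Known gains sum to 0.45 + 0.221 − 0.138 = 0.533.
g_veg = 0.553 − 0.533 = 0.02.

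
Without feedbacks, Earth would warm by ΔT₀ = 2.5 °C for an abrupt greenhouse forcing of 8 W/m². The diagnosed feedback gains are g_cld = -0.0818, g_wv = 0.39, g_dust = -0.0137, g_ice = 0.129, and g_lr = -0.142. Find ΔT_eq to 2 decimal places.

Total gain g = -0.0818 + 0.39 − 0.0137 + 0.129 − 0.142 = 0.2815.
Amplification A = 1/(1 − 0.2815) = 1.392.
ΔT = 2.5 × 1.392 = 3.48 °C.

3.48 °C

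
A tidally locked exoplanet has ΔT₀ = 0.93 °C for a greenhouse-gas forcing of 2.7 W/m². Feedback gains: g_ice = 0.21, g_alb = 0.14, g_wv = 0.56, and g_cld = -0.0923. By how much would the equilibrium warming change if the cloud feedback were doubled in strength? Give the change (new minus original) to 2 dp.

Original: g = 0.8177, ΔT = 0.93/(1−0.8177) = 5.1015 °C.
With doubled cloud: g' = 0.7254, ΔT' = 0.93/(1−0.7254) = 3.3867 °C.
Change = 3.3867 − 5.1015 = -1.71 °C.

-1.71 °C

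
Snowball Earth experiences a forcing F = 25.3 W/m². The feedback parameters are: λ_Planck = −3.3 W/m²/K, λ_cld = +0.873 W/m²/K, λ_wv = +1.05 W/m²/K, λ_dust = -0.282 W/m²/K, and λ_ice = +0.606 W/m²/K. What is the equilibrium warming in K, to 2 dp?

24.03 K

Net feedback parameter λ = (−3.3) + (+0.873) + (+1.05) + (-0.282) + (+0.606) = -1.053 W/m²/K.
ΔT = −F/λ = −25.3/(-1.053) = 24.03 K.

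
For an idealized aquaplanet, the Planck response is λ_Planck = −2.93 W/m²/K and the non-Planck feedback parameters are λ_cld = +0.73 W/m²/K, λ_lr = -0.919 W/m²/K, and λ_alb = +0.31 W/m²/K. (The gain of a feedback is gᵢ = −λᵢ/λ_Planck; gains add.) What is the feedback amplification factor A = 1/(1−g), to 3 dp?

Convert to gains: g_cld = 0.73/2.93 = 0.2491; g_lr = -0.919/2.93 = -0.3137; g_alb = 0.31/2.93 = 0.1058.
Total gain g = 0.0412.
A = 1/(1 − 0.0412) = 1.043.

1.043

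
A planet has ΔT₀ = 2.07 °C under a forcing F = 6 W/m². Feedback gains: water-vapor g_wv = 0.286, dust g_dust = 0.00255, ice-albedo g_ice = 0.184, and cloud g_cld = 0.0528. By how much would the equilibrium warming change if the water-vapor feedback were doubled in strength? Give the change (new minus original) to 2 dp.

Original: g = 0.52535, ΔT = 2.07/(1−0.52535) = 4.3611 °C.
With doubled water-vapor: g' = 0.81135, ΔT' = 2.07/(1−0.81135) = 10.9727 °C.
Change = 10.9727 − 4.3611 = 6.61 °C.

6.61 °C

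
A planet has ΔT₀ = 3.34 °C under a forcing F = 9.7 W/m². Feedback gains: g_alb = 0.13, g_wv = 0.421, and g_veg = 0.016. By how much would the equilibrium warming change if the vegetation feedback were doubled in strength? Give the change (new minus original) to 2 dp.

0.30 °C

Original: g = 0.567, ΔT = 3.34/(1−0.567) = 7.7136 °C.
With doubled vegetation: g' = 0.583, ΔT' = 3.34/(1−0.583) = 8.0096 °C.
Change = 8.0096 − 7.7136 = 0.30 °C.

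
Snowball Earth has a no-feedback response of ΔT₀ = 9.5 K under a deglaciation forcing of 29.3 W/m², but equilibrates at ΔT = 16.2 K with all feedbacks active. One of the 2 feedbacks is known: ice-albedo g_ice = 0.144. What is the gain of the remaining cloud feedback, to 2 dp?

0.27

Amplification A = ΔT/ΔT₀ = 16.2/9.5 = 1.705.
Total gain g = 1 − 1/A = 1 − 1/1.705 = 0.4135.
The known gain is 0.144.
g_cld = 0.4135 − 0.144 = 0.27.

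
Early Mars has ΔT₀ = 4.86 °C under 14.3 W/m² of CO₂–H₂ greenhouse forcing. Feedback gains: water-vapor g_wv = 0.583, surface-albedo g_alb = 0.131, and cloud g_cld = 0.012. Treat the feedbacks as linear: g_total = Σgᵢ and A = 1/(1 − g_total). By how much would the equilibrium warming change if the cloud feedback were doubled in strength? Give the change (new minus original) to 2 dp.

Original: g = 0.726, ΔT = 4.86/(1−0.726) = 17.7372 °C.
With doubled cloud: g' = 0.738, ΔT' = 4.86/(1−0.738) = 18.5496 °C.
Change = 18.5496 − 17.7372 = 0.81 °C.

0.81 °C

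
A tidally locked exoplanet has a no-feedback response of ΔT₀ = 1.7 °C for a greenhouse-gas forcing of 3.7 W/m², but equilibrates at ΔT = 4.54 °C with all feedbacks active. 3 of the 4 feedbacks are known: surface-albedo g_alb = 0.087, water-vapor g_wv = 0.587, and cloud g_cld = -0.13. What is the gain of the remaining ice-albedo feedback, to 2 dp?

Amplification A = ΔT/ΔT₀ = 4.54/1.7 = 2.671.
Total gain g = 1 − 1/A = 1 − 1/2.671 = 0.6256.
Known gains sum to 0.087 + 0.587 − 0.13 = 0.544.
g_ice = 0.6256 − 0.544 = 0.08.

0.08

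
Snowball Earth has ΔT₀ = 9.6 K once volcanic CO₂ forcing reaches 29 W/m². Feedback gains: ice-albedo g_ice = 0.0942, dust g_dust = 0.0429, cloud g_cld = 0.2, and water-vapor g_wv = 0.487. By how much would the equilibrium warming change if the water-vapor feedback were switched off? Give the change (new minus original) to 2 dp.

-40.09 K

Original: g = 0.8241, ΔT = 9.6/(1−0.8241) = 54.5765 K.
Without water-vapor: g' = 0.3371, ΔT' = 9.6/(1−0.3371) = 14.4818 K.
Change = 14.4818 − 54.5765 = -40.09 K.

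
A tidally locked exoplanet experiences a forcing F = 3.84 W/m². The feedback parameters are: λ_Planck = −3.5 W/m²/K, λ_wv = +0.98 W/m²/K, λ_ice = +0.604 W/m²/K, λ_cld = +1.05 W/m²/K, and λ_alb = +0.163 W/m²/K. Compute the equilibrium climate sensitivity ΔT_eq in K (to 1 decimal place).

Net feedback parameter λ = (−3.5) + (+0.98) + (+0.604) + (+1.05) + (+0.163) = -0.703 W/m²/K.
ΔT = −F/λ = −3.84/(-0.703) = 5.5 K.

5.5 K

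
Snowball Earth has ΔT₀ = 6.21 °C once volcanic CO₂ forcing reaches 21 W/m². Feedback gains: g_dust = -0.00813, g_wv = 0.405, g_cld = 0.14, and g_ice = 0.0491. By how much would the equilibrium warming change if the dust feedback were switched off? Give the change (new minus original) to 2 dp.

0.30 °C

Original: g = 0.58597, ΔT = 6.21/(1−0.58597) = 14.9989 °C.
Without dust: g' = 0.5941, ΔT' = 6.21/(1−0.5941) = 15.2993 °C.
Change = 15.2993 − 14.9989 = 0.30 °C.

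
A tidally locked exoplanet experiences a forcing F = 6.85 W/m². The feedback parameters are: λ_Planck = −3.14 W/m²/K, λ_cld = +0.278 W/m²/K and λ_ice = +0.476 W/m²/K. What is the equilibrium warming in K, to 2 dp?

2.87 K

Net feedback parameter λ = (−3.14) + (+0.278) + (+0.476) = -2.386 W/m²/K.
ΔT = −F/λ = −6.85/(-2.386) = 2.87 K.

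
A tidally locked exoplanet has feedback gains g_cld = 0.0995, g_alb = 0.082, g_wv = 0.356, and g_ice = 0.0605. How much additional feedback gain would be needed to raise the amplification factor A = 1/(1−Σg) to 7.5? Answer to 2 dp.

0.27

Current total gain = 0.598.
Target gain for A = 7.5: g* = 1 − 1/7.5 = 0.8667.
Additional gain needed = 0.8667 − 0.598 = 0.27.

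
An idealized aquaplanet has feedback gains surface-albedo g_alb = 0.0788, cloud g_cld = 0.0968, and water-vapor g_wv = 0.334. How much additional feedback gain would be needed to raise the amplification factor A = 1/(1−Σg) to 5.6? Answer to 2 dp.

Current total gain = 0.5096.
Target gain for A = 5.6: g* = 1 − 1/5.6 = 0.8214.
Additional gain needed = 0.8214 − 0.5096 = 0.31.

0.31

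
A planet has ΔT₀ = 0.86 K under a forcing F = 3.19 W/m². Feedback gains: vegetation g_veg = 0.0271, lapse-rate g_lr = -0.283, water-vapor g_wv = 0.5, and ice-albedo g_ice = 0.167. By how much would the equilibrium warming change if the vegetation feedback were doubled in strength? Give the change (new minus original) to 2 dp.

0.07 K

Original: g = 0.4111, ΔT = 0.86/(1−0.4111) = 1.4603 K.
With doubled vegetation: g' = 0.4382, ΔT' = 0.86/(1−0.4382) = 1.5308 K.
Change = 1.5308 − 1.4603 = 0.07 K.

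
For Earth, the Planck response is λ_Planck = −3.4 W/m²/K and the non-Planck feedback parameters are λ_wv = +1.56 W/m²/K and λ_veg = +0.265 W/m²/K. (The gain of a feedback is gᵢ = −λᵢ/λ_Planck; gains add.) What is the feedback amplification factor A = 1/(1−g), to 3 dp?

Convert to gains: g_wv = 1.56/3.4 = 0.4588; g_veg = 0.265/3.4 = 0.07794.
Total gain g = 0.53674.
A = 1/(1 − 0.53674) = 2.159.

2.159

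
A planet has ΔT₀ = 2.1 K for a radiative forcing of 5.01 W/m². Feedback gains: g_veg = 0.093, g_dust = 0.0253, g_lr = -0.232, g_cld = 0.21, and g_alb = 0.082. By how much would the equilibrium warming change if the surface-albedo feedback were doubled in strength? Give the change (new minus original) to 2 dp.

0.28 K

Original: g = 0.1783, ΔT = 2.1/(1−0.1783) = 2.5557 K.
With doubled surface-albedo: g' = 0.2603, ΔT' = 2.1/(1−0.2603) = 2.8390 K.
Change = 2.8390 − 2.5557 = 0.28 K.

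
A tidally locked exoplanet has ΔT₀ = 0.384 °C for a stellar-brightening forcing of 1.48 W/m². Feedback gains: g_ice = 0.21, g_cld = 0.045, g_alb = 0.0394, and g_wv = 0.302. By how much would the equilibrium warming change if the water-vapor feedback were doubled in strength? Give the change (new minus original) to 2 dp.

Original: g = 0.5964, ΔT = 0.384/(1−0.5964) = 0.9514 °C.
With doubled water-vapor: g' = 0.8984, ΔT' = 0.384/(1−0.8984) = 3.7795 °C.
Change = 3.7795 − 0.9514 = 2.83 °C.

2.83 °C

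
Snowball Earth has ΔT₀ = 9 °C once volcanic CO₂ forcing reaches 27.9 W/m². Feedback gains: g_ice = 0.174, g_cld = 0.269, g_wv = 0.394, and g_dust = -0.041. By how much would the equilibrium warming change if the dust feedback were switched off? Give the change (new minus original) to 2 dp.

11.10 °C

Original: g = 0.796, ΔT = 9/(1−0.796) = 44.1176 °C.
Without dust: g' = 0.837, ΔT' = 9/(1−0.837) = 55.2147 °C.
Change = 55.2147 − 44.1176 = 11.10 °C.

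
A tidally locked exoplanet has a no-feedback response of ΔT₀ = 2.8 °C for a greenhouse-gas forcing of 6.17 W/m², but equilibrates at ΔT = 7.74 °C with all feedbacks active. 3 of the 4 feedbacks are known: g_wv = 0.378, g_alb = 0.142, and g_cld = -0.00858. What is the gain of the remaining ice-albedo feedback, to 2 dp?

0.13

Amplification A = ΔT/ΔT₀ = 7.74/2.8 = 2.764.
Total gain g = 1 − 1/A = 1 − 1/2.764 = 0.6382.
Known gains sum to 0.378 + 0.142 − 0.00858 = 0.51142.
g_ice = 0.6382 − 0.51142 = 0.13.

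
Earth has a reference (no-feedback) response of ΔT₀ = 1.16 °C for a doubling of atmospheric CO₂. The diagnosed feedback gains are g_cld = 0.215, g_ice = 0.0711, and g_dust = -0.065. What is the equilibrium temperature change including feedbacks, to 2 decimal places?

1.49 °C

Total gain g = 0.215 + 0.0711 − 0.065 = 0.2211.
Amplification A = 1/(1 − 0.2211) = 1.284.
ΔT = 1.16 × 1.284 = 1.49 °C.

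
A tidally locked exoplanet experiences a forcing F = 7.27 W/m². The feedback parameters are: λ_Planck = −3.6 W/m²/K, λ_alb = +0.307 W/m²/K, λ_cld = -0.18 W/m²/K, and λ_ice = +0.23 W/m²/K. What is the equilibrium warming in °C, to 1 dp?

Net feedback parameter λ = (−3.6) + (+0.307) + (-0.18) + (+0.23) = -3.243 W/m²/K.
ΔT = −F/λ = −7.27/(-3.243) = 2.2 °C.

2.2 °C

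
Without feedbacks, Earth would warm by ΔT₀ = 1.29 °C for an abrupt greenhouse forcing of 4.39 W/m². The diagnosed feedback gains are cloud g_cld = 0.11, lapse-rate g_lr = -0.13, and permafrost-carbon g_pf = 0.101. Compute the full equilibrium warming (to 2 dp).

Total gain g = 0.11 − 0.13 + 0.101 = 0.081.
Amplification A = 1/(1 − 0.081) = 1.088.
ΔT = 1.29 × 1.088 = 1.40 °C.

1.40 °C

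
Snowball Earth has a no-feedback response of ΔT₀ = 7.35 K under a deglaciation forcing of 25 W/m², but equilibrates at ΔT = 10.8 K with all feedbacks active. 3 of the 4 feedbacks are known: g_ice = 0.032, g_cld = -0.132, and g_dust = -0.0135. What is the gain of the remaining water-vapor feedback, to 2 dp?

0.43

Amplification A = ΔT/ΔT₀ = 10.8/7.35 = 1.469.
Total gain g = 1 − 1/A = 1 − 1/1.469 = 0.3193.
Known gains sum to 0.032 − 0.132 − 0.0135 = -0.1135.
g_wv = 0.3193 + 0.1135 = 0.43.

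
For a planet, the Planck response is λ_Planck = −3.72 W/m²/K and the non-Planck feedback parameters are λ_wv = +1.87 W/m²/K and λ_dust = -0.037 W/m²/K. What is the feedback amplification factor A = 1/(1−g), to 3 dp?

Convert to gains: g_wv = 1.87/3.72 = 0.5027; g_dust = -0.037/3.72 = -0.009946.
Total gain g = 0.492754.
A = 1/(1 − 0.492754) = 1.971.

1.971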